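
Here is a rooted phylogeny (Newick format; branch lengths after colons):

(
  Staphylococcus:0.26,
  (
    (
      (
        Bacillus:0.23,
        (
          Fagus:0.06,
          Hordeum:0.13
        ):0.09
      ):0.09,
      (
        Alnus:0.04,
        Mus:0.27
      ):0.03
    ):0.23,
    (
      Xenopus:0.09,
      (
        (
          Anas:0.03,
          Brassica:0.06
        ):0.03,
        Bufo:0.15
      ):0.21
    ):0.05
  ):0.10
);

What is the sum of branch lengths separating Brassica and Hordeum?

0.89

The path runs Brassica → … → MRCA → … → Hordeum; the MRCA is the node subtending (((Bacillus,(Fagus,Hordeum)),(Alnus,Mus)),(Xenopus,((Anas,Brassica),Bufo))).
Branch lengths along that path: 0.06 + 0.03 + 0.21 + 0.05 + 0.23 + 0.09 + 0.09 + 0.13 = 0.89.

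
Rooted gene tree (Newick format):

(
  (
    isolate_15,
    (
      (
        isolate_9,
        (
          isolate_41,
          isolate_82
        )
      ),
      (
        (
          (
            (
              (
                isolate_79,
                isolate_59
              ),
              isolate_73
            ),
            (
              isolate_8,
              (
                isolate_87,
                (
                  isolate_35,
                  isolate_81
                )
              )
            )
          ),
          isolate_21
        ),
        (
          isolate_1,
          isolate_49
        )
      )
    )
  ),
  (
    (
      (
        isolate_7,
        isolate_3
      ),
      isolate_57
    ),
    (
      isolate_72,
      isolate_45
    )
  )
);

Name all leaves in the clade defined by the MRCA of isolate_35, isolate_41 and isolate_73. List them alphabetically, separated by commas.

Tracing isolate_35: it sits inside (isolate_35,isolate_81).
Tracing isolate_41: it sits inside (isolate_41,isolate_82).
Tracing isolate_73: it sits inside ((isolate_79,isolate_59),isolate_73).
The smallest clade enclosing all 3 is ((isolate_9,(isolate_41,isolate_82)),(((((isolate_79,isolate_59),isolate_73),(isolate_8,(isolate_87,(isolate_35,isolate_81)))),isolate_21),(isolate_1,isolate_49))); the answer is its 13 terminal taxa in alphabetical order.

isolate_1, isolate_21, isolate_35, isolate_41, isolate_49, isolate_59, isolate_73, isolate_79, isolate_8, isolate_81, isolate_82, isolate_87, isolate_9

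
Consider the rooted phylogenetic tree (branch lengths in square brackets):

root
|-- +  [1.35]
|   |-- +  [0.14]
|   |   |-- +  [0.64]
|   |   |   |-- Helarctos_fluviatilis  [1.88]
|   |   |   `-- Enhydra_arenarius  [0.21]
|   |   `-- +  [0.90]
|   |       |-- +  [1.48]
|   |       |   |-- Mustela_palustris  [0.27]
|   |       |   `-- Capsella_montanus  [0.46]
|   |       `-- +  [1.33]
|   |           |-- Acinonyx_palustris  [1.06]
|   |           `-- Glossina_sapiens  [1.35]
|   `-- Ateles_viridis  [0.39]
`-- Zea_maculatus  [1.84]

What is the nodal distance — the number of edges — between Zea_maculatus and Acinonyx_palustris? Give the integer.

6

The MRCA of Zea_maculatus and Acinonyx_palustris is the root of the tree.
From Zea_maculatus up to that node: 1 branch. From Acinonyx_palustris up to the same node: 5 branches. Total: 1 + 5 = 6.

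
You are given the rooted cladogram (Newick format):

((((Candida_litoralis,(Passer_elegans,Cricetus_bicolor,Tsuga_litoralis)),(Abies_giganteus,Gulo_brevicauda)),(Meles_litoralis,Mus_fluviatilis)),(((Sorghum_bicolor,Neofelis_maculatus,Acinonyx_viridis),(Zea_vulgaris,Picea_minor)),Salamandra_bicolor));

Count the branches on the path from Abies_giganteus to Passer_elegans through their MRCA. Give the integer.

5

The MRCA of Abies_giganteus and Passer_elegans is the node subtending ((Candida_litoralis,(Passer_elegans,Cricetus_bicolor,Tsuga_litoralis)),(Abies_giganteus,Gulo_brevicauda)).
From Abies_giganteus up to that node: 2 branches. From Passer_elegans up to the same node: 3 branches. Total: 2 + 3 = 5.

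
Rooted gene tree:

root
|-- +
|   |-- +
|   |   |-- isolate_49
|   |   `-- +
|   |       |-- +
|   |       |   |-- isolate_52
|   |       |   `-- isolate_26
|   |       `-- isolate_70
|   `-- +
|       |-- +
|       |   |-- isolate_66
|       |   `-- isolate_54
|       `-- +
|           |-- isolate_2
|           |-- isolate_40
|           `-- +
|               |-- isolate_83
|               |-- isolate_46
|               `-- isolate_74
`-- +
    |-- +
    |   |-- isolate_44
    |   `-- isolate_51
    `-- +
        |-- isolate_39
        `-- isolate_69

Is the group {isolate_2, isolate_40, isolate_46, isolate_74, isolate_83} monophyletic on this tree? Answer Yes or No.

The most recent common ancestor of these taxa subtends (isolate_2,isolate_40,(isolate_83,isolate_46,isolate_74)).
That clade has exactly 5 tips — every listed taxon and nothing else — so the group is monophyletic.

Yes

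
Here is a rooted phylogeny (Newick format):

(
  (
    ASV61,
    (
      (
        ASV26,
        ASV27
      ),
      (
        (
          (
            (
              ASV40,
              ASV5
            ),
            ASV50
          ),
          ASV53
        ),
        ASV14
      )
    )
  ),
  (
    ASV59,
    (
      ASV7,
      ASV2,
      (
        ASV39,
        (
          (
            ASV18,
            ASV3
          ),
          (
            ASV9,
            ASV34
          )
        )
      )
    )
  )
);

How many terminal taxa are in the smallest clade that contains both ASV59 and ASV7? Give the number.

The MRCA of ASV59 and ASV7 is the node subtending (ASV59,(ASV7,ASV2,(ASV39,((ASV18,ASV3),(ASV9,ASV34))))).
That clade contains 8 terminal taxa: ASV18, ASV2, ASV3, ASV34, ASV39, ASV59, ASV7, ASV9.

8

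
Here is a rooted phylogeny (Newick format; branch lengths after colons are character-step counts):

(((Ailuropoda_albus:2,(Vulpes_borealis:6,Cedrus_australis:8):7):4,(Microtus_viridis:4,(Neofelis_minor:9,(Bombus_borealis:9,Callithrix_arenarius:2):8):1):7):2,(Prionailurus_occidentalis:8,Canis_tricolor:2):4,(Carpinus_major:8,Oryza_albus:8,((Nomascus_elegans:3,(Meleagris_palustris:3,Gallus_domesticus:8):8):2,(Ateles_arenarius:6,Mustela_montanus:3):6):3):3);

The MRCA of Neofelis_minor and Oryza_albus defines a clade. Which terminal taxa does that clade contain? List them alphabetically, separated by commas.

Tracing Neofelis_minor: it sits inside (Neofelis_minor,(Bombus_borealis,Callithrix_arenarius)).
Tracing Oryza_albus: it sits inside (Carpinus_major,Oryza_albus,((Nomascus_elegans,(Meleagris_palustris,Gallus_domesticus)),(Ateles_arenarius,Mustela_montanus))).
The smallest clade enclosing both is the whole tree (their MRCA is the root), so the answer is all 16 tips in alphabetical order.

Ailuropoda_albus, Ateles_arenarius, Bombus_borealis, Callithrix_arenarius, Canis_tricolor, Carpinus_major, Cedrus_australis, Gallus_domesticus, Meleagris_palustris, Microtus_viridis, Mustela_montanus, Neofelis_minor, Nomascus_elegans, Oryza_albus, Prionailurus_occidentalis, Vulpes_borealis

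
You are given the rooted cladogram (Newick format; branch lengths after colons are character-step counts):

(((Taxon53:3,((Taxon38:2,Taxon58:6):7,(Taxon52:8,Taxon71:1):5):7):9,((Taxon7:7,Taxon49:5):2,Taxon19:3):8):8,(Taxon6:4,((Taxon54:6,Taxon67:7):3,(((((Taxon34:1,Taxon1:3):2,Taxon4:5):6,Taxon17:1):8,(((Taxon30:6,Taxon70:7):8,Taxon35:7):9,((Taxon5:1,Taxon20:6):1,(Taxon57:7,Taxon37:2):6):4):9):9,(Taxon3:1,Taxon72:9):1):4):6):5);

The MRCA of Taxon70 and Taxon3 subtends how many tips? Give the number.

13

The MRCA of Taxon70 and Taxon3 is the node subtending (((((Taxon34,Taxon1),Taxon4),Taxon17),(((Taxon30,Taxon70),Taxon35),((Taxon5,Taxon20),(Taxon57,Taxon37)))),(Taxon3,Taxon72)).
That clade contains 13 terminal taxa: Taxon1, Taxon17, Taxon20, Taxon3, Taxon30, Taxon34, Taxon35, Taxon37, Taxon4, Taxon5, Taxon57, Taxon70, Taxon72.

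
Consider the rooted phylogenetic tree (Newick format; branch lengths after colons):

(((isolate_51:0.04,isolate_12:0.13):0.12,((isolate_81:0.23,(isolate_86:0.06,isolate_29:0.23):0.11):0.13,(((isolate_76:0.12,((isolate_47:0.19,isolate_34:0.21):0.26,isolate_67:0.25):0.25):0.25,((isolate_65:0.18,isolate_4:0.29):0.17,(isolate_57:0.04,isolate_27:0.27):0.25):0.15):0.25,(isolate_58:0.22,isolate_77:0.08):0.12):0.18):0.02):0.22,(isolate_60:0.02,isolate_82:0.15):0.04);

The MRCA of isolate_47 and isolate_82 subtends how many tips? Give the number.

The MRCA of isolate_47 and isolate_82 is the root, so the clade is the entire tree.
That clade contains 17 terminal taxa: isolate_12, isolate_27, isolate_29, isolate_34, isolate_4, isolate_47, isolate_51, isolate_57, isolate_58, isolate_60, isolate_65, isolate_67, isolate_76, isolate_77, isolate_81, isolate_82, isolate_86.

17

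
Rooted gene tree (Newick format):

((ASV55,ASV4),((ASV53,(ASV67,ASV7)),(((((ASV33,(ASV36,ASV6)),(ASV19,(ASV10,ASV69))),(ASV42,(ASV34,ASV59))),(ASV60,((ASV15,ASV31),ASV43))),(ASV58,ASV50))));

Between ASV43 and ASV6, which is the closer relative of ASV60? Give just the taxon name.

The MRCA of ASV60 and ASV43 subtends (ASV60,((ASV15,ASV31),ASV43)) (4 taxa).
The MRCA of ASV60 and ASV6 subtends ((((ASV33,(ASV36,ASV6)),(ASV19,(ASV10,ASV69))),(ASV42,(ASV34,ASV59))),(ASV60,((ASV15,ASV31),ASV43))) (13 taxa).
The first is nested inside the second, so ASV60 shares a more recent common ancestor with ASV43.

ASV43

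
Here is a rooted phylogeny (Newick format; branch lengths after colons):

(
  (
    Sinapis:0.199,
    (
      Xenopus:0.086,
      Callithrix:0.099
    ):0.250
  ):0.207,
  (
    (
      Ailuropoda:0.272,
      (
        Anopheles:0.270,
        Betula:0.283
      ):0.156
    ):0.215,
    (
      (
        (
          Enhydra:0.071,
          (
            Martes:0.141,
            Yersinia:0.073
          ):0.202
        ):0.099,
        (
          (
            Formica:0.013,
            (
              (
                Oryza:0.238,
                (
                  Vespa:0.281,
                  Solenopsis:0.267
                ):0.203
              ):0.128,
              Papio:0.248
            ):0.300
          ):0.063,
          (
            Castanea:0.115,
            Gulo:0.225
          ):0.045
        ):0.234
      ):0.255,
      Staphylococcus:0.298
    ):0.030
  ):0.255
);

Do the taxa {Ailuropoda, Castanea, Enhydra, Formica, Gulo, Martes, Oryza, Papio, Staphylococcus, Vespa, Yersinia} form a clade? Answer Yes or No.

No

The MRCA of the listed taxa subtends ((Ailuropoda,(Anopheles,Betula)),(((Enhydra,(Martes,Yersinia)),((Formica,((Oryza,(Vespa,Solenopsis)),Papio)),(Castanea,Gulo))),Staphylococcus)).
That clade also contains Anopheles, Betula, Solenopsis, which are not in the proposed group, so the group is not monophyletic.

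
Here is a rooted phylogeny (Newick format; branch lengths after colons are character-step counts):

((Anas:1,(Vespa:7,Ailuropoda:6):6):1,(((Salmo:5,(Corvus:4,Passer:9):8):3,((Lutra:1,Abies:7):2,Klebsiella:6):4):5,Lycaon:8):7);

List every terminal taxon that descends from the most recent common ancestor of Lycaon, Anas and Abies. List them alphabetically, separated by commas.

Abies, Ailuropoda, Anas, Corvus, Klebsiella, Lutra, Lycaon, Passer, Salmo, Vespa

Tracing Lycaon: it sits inside (((Salmo,(Corvus,Passer)),((Lutra,Abies),Klebsiella)),Lycaon).
Tracing Anas: it sits inside (Anas,(Vespa,Ailuropoda)).
Tracing Abies: it sits inside (Lutra,Abies).
The smallest clade enclosing all 3 is the whole tree (their MRCA is the root), so the answer is all 10 tips in alphabetical order.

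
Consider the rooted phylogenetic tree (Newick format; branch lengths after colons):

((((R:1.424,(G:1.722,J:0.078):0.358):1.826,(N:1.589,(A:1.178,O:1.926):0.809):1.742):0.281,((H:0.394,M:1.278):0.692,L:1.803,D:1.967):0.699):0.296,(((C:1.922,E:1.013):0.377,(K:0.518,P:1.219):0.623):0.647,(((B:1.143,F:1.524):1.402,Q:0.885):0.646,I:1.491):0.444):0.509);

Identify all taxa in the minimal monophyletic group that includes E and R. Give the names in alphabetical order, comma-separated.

Tracing E: it sits inside (C,E).
Tracing R: it sits inside (R,(G,J)).
The smallest clade enclosing both is the whole tree (their MRCA is the root), so the answer is all 18 tips in alphabetical order.

A, B, C, D, E, F, G, H, I, J, K, L, M, N, O, P, Q, R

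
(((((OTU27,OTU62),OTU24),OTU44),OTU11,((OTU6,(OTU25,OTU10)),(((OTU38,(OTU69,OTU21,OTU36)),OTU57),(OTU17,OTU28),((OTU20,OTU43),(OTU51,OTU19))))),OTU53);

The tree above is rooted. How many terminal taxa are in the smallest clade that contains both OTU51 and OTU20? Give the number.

4

The MRCA of OTU51 and OTU20 is the node subtending ((OTU20,OTU43),(OTU51,OTU19)).
That clade contains 4 terminal taxa: OTU19, OTU20, OTU43, OTU51.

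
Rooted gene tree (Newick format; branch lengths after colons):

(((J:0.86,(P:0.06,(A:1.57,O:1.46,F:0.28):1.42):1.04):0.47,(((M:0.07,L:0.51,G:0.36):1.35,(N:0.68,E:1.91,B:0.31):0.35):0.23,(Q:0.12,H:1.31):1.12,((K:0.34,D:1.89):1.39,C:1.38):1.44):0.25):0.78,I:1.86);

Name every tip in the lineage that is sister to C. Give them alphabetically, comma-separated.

C attaches to the tree at the node subtending ((K,D),C).
The other lineage descending from that same node — the sister group — is (K,D); its 2 tips in alphabetical order are the answer.

D, K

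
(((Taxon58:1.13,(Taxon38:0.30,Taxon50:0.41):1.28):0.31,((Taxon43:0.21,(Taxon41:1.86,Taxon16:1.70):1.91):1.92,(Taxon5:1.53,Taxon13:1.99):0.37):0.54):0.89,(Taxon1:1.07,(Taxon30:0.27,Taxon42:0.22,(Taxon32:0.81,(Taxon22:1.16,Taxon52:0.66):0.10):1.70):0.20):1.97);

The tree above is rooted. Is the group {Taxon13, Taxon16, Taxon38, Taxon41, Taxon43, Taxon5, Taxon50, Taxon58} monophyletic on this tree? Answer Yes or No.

The most recent common ancestor of these taxa subtends ((Taxon58,(Taxon38,Taxon50)),((Taxon43,(Taxon41,Taxon16)),(Taxon5,Taxon13))).
That clade has exactly 8 tips — every listed taxon and nothing else — so the group is monophyletic.

Yes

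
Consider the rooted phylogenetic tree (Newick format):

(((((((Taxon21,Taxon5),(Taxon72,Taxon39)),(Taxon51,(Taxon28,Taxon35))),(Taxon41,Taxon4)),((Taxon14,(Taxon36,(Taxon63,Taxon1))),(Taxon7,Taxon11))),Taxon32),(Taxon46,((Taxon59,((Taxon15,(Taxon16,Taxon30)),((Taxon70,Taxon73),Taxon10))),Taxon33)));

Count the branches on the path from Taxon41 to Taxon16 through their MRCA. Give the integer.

The MRCA of Taxon41 and Taxon16 is the root of the tree.
From Taxon41 up to that node: 5 branches. From Taxon16 up to the same node: 7 branches. Total: 5 + 7 = 12.

12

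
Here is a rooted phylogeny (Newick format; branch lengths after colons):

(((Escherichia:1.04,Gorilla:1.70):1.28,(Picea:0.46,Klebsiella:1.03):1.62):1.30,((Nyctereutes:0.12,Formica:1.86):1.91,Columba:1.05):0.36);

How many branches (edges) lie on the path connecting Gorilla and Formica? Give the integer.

6

The MRCA of Gorilla and Formica is the root of the tree.
From Gorilla up to that node: 3 branches. From Formica up to the same node: 3 branches. Total: 3 + 3 = 6.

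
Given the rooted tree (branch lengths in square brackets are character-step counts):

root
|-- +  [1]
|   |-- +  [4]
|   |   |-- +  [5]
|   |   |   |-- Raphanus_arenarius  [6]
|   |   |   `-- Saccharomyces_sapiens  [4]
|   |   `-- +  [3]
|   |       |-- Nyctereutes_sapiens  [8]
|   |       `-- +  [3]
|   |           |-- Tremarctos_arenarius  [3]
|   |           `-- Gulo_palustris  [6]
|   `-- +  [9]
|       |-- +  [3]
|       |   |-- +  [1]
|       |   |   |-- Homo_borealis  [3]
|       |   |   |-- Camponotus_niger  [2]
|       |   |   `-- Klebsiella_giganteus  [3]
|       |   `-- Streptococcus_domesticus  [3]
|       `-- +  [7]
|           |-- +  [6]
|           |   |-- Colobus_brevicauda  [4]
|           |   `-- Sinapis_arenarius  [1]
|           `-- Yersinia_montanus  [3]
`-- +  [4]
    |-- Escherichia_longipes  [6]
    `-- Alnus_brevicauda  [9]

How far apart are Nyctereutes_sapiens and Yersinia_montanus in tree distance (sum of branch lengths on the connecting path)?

34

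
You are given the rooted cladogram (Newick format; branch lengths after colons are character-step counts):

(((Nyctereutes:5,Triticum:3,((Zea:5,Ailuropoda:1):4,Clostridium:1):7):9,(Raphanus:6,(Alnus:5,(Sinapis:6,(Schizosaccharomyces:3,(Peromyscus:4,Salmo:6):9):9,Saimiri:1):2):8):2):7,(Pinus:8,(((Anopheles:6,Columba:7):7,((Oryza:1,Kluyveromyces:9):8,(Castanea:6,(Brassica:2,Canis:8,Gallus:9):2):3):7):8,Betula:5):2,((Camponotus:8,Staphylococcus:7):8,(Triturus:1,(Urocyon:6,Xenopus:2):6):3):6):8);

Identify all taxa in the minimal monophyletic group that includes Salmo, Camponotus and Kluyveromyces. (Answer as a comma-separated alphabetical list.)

Ailuropoda, Alnus, Anopheles, Betula, Brassica, Camponotus, Canis, Castanea, Clostridium, Columba, Gallus, Kluyveromyces, Nyctereutes, Oryza, Peromyscus, Pinus, Raphanus, Saimiri, Salmo, Schizosaccharomyces, Sinapis, Staphylococcus, Triticum, Triturus, Urocyon, Xenopus, Zea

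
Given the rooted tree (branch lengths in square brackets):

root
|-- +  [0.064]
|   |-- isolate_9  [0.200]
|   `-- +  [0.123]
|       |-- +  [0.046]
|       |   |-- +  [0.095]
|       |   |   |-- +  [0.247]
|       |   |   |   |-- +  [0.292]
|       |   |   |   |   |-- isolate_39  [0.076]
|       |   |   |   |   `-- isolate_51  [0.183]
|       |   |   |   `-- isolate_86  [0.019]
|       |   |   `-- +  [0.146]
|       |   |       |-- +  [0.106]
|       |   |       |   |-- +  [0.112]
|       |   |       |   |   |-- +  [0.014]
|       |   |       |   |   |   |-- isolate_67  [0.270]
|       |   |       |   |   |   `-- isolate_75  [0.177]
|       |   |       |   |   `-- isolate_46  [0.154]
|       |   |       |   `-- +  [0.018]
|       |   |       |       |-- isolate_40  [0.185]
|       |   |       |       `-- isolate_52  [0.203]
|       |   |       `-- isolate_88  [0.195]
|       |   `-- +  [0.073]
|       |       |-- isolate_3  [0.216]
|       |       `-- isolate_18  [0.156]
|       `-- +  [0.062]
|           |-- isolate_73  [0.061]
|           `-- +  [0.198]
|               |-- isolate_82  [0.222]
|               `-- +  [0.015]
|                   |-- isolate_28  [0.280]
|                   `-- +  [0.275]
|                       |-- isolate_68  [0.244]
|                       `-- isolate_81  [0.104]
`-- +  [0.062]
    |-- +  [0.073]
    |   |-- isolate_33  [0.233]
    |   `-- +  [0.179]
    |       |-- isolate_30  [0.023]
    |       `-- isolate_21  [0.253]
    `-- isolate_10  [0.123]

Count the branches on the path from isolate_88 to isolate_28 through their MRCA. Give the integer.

8

The MRCA of isolate_88 and isolate_28 is the node subtending (((((isolate_39,isolate_51),isolate_86),((((isolate_67,isolate_75),isolate_46),(isolate_40,isolate_52)),isolate_88)),(isolate_3,isolate_18)),(isolate_73,(isolate_82,(isolate_28,(isolate_68,isolate_81))))).
From isolate_88 up to that node: 4 branches. From isolate_28 up to the same node: 4 branches. Total: 4 + 4 = 8.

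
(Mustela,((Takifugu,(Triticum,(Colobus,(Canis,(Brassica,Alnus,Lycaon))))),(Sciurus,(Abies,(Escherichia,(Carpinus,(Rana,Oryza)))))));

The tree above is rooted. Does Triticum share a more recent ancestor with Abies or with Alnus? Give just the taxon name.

Alnus

The MRCA of Triticum and Alnus subtends (Triticum,(Colobus,(Canis,(Brassica,Alnus,Lycaon)))) (6 taxa).
The MRCA of Triticum and Abies subtends ((Takifugu,(Triticum,(Colobus,(Canis,(Brassica,Alnus,Lycaon))))),(Sciurus,(Abies,(Escherichia,(Carpinus,(Rana,Oryza)))))) (13 taxa).
The first is nested inside the second, so Triticum shares a more recent common ancestor with Alnus.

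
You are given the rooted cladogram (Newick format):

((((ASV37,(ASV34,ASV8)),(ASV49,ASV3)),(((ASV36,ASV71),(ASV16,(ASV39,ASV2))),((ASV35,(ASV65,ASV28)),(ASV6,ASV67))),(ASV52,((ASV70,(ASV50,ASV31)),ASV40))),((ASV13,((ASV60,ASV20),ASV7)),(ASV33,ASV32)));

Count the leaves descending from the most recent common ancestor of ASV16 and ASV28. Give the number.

The MRCA of ASV16 and ASV28 is the node subtending (((ASV36,ASV71),(ASV16,(ASV39,ASV2))),((ASV35,(ASV65,ASV28)),(ASV6,ASV67))).
That clade contains 10 terminal taxa: ASV16, ASV2, ASV28, ASV35, ASV36, ASV39, ASV6, ASV65, ASV67, ASV71.

10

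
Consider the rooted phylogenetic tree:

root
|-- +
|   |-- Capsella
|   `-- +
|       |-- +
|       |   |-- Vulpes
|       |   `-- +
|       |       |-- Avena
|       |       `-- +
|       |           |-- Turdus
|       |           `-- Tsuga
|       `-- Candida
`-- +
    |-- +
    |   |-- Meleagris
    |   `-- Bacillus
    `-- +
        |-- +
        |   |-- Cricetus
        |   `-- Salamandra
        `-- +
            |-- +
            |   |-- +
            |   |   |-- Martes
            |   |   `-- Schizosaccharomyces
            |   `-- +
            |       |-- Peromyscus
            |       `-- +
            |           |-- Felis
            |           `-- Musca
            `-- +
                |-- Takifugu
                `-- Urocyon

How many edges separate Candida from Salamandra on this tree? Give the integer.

The MRCA of Candida and Salamandra is the root of the tree.
From Candida up to that node: 3 branches. From Salamandra up to the same node: 4 branches. Total: 3 + 4 = 7.

7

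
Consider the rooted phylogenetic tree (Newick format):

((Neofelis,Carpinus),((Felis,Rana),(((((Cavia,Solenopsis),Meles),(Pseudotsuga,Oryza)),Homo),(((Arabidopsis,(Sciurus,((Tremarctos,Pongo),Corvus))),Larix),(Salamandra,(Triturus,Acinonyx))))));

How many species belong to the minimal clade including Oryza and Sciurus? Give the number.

15

The MRCA of Oryza and Sciurus is the node subtending (((((Cavia,Solenopsis),Meles),(Pseudotsuga,Oryza)),Homo),(((Arabidopsis,(Sciurus,((Tremarctos,Pongo),Corvus))),Larix),(Salamandra,(Triturus,Acinonyx)))).
That clade contains 15 terminal taxa: Acinonyx, Arabidopsis, Cavia, Corvus, Homo, Larix, Meles, Oryza, Pongo, Pseudotsuga, Salamandra, Sciurus, Solenopsis, Tremarctos, Triturus.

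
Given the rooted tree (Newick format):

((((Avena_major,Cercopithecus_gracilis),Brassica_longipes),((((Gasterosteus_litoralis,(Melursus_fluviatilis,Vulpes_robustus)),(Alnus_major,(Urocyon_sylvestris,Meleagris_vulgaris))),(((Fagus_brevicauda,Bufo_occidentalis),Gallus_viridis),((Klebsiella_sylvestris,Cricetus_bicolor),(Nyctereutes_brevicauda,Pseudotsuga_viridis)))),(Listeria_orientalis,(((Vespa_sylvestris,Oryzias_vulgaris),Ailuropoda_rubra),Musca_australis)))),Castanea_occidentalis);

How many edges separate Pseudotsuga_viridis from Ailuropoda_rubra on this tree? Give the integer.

The MRCA of Pseudotsuga_viridis and Ailuropoda_rubra is the node subtending ((((Gasterosteus_litoralis,(Melursus_fluviatilis,Vulpes_robustus)),(Alnus_major,(Urocyon_sylvestris,Meleagris_vulgaris))),(((Fagus_brevicauda,Bufo_occidentalis),Gallus_viridis),((Klebsiella_sylvestris,Cricetus_bicolor),(Nyctereutes_brevicauda,Pseudotsuga_viridis)))),(Listeria_orientalis,(((Vespa_sylvestris,Oryzias_vulgaris),Ailuropoda_rubra),Musca_australis))).
From Pseudotsuga_viridis up to that node: 5 branches. From Ailuropoda_rubra up to the same node: 4 branches. Total: 5 + 4 = 9.

9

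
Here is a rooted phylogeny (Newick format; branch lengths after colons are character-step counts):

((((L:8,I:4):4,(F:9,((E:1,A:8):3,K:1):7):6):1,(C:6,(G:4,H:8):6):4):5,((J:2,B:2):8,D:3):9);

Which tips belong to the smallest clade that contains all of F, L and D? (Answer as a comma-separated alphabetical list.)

A, B, C, D, E, F, G, H, I, J, K, L

Tracing F: it sits inside (F,((E,A),K)).
Tracing L: it sits inside (L,I).
Tracing D: it sits inside ((J,B),D).
The smallest clade enclosing all 3 is the whole tree (their MRCA is the root), so the answer is all 12 tips in alphabetical order.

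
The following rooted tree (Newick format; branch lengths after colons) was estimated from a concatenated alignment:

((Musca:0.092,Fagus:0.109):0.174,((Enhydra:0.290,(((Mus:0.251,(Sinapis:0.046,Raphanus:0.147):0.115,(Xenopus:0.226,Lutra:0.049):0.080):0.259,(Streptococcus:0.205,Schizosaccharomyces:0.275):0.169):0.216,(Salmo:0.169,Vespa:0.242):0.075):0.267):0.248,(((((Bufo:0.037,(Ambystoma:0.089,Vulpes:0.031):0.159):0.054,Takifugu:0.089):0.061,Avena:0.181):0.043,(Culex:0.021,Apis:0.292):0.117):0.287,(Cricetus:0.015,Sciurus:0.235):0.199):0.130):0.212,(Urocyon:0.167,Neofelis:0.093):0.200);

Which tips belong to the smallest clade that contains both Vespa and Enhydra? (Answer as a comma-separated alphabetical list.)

Tracing Vespa: it sits inside (Salmo,Vespa).
Tracing Enhydra: it sits inside (Enhydra,(((Mus,(Sinapis,Raphanus),(Xenopus,Lutra)),(Streptococcus,Schizosaccharomyces)),(Salmo,Vespa))).
The smallest clade enclosing both is (Enhydra,(((Mus,(Sinapis,Raphanus),(Xenopus,Lutra)),(Streptococcus,Schizosaccharomyces)),(Salmo,Vespa))); the answer is its 10 terminal taxa in alphabetical order.

Enhydra, Lutra, Mus, Raphanus, Salmo, Schizosaccharomyces, Sinapis, Streptococcus, Vespa, Xenopus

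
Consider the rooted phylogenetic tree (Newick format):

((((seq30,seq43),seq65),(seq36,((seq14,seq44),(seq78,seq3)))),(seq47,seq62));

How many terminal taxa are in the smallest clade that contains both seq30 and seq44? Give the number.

The MRCA of seq30 and seq44 is the node subtending (((seq30,seq43),seq65),(seq36,((seq14,seq44),(seq78,seq3)))).
That clade contains 8 terminal taxa: seq14, seq3, seq30, seq36, seq43, seq44, seq65, seq78.

8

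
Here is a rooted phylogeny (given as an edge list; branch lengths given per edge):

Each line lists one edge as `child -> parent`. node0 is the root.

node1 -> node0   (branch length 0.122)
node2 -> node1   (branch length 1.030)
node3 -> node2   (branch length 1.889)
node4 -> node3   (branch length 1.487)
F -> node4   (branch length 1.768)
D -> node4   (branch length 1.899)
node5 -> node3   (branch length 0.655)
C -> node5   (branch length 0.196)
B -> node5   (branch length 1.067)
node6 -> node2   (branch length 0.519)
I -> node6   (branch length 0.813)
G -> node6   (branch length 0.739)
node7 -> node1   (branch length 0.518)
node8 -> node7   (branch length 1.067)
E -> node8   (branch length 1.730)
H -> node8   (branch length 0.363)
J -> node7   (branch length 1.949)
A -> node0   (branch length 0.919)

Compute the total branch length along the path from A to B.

5.682

The path runs A → … → MRCA → … → B; the MRCA is the root of the tree.
Branch lengths along that path: 0.919 + 0.122 + 1.030 + 1.889 + 0.655 + 1.067 = 5.682.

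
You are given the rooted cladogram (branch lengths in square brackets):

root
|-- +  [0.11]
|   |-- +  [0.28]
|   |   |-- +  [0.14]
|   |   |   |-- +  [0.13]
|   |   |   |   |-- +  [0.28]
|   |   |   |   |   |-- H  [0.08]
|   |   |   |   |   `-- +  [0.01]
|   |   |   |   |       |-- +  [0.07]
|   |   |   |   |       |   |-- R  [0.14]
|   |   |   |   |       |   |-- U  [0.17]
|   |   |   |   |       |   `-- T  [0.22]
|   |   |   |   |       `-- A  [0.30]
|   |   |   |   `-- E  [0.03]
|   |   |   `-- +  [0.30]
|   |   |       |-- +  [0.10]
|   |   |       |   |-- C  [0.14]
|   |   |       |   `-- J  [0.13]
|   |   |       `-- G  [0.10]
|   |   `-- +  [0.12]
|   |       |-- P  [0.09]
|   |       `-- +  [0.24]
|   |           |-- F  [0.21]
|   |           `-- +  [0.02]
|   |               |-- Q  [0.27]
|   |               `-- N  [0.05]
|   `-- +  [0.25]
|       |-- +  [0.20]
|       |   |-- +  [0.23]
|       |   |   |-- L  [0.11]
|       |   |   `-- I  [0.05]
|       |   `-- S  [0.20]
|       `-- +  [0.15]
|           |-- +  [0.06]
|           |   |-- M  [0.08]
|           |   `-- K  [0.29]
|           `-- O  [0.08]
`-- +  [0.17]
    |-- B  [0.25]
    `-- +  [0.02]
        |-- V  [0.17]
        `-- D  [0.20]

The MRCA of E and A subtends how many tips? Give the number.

6

The MRCA of E and A is the node subtending ((H,((R,U,T),A)),E).
That clade contains 6 terminal taxa: A, E, H, R, T, U.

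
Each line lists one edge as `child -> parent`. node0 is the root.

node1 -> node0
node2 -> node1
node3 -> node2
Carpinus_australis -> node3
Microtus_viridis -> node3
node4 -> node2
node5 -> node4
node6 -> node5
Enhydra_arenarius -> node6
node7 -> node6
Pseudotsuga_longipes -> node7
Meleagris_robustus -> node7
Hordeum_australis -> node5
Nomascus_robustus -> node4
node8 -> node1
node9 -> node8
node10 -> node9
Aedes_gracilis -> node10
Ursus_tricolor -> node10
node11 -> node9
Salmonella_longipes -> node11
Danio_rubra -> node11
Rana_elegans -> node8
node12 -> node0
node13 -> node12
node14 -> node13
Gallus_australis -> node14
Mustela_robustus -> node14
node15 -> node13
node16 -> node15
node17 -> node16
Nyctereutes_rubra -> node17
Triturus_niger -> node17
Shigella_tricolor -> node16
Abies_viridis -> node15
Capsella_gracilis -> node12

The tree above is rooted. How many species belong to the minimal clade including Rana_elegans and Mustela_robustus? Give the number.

19

The MRCA of Rana_elegans and Mustela_robustus is the root, so the clade is the entire tree.
That clade contains 19 terminal taxa: Abies_viridis, Aedes_gracilis, Capsella_gracilis, Carpinus_australis, Danio_rubra, Enhydra_arenarius, Gallus_australis, Hordeum_australis, Meleagris_robustus, Microtus_viridis, Mustela_robustus, Nomascus_robustus, Nyctereutes_rubra, Pseudotsuga_longipes, Rana_elegans, Salmonella_longipes, Shigella_tricolor, Triturus_niger, Ursus_tricolor.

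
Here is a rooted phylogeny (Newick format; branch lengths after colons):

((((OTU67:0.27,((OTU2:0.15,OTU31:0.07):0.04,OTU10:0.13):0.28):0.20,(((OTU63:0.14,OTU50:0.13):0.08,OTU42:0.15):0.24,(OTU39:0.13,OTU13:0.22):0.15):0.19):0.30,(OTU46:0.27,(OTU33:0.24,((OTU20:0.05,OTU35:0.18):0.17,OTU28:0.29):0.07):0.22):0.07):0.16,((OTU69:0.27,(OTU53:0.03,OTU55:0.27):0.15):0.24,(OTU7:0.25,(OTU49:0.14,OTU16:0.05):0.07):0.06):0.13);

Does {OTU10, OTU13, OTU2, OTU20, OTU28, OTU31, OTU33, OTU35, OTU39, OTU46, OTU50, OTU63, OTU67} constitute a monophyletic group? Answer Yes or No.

No

The MRCA of the listed taxa subtends (((OTU67,((OTU2,OTU31),OTU10)),(((OTU63,OTU50),OTU42),(OTU39,OTU13))),(OTU46,(OTU33,((OTU20,OTU35),OTU28)))).
That clade also contains OTU42, which is not in the proposed group, so the group is not monophyletic.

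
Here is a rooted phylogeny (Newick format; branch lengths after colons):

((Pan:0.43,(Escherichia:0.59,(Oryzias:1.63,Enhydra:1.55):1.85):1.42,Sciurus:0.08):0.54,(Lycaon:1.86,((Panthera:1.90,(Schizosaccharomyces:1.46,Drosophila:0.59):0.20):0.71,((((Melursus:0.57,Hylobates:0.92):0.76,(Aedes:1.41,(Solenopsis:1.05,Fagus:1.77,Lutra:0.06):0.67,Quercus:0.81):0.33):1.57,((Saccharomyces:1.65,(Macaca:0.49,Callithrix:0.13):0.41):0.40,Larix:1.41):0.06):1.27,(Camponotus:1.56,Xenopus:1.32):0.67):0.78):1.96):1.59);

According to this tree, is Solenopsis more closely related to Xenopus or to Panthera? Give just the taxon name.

Xenopus

The MRCA of Solenopsis and Xenopus subtends ((((Melursus,Hylobates),(Aedes,(Solenopsis,Fagus,Lutra),Quercus)),((Saccharomyces,(Macaca,Callithrix)),Larix)),(Camponotus,Xenopus)) (13 taxa).
The MRCA of Solenopsis and Panthera subtends ((Panthera,(Schizosaccharomyces,Drosophila)),((((Melursus,Hylobates),(Aedes,(Solenopsis,Fagus,Lutra),Quercus)),((Saccharomyces,(Macaca,Callithrix)),Larix)),(Camponotus,Xenopus))) (16 taxa).
The first is nested inside the second, so Solenopsis shares a more recent common ancestor with Xenopus.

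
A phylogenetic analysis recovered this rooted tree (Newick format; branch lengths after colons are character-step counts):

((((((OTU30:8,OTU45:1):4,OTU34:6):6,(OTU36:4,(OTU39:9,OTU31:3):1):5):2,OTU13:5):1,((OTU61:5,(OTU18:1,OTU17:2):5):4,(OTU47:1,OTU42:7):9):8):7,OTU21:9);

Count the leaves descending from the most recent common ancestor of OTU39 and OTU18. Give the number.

12

The MRCA of OTU39 and OTU18 is the node subtending (((((OTU30,OTU45),OTU34),(OTU36,(OTU39,OTU31))),OTU13),((OTU61,(OTU18,OTU17)),(OTU47,OTU42))).
That clade contains 12 terminal taxa: OTU13, OTU17, OTU18, OTU30, OTU31, OTU34, OTU36, OTU39, OTU42, OTU45, OTU47, OTU61.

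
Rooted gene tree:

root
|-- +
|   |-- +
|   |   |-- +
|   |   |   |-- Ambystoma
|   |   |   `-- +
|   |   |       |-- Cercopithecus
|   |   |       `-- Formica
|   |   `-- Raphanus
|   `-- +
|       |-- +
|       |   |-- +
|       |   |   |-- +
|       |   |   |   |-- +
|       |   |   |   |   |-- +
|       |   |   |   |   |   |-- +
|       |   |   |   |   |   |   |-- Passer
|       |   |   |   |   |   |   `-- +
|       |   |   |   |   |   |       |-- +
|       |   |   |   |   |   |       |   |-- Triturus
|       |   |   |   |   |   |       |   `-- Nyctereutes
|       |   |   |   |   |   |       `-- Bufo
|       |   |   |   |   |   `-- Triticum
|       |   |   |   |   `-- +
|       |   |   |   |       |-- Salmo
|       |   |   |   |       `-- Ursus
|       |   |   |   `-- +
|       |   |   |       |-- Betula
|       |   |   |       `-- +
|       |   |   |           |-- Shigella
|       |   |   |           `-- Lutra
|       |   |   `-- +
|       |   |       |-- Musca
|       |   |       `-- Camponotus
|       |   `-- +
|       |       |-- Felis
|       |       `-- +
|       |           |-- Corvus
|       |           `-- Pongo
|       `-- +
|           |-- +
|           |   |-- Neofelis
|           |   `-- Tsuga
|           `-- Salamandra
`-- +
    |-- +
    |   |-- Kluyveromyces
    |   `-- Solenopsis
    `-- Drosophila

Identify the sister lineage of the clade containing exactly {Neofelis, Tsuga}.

The clade containing exactly {Neofelis, Tsuga} attaches to the tree at the node subtending ((Neofelis,Tsuga),Salamandra).
The other lineage descending from that same node — the sister group — is the single tip Salamandra.

Salamandra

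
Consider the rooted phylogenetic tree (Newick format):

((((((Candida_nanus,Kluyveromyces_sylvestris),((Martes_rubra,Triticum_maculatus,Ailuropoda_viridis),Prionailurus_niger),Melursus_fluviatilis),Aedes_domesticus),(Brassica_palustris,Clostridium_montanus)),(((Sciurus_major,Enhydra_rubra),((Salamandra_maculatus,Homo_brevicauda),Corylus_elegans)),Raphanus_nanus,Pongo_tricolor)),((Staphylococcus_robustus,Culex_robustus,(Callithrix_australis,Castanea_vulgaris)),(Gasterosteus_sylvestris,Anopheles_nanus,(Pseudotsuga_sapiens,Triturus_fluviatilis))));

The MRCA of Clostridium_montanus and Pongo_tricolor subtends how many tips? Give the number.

The MRCA of Clostridium_montanus and Pongo_tricolor is the node subtending (((((Candida_nanus,Kluyveromyces_sylvestris),((Martes_rubra,Triticum_maculatus,Ailuropoda_viridis),Prionailurus_niger),Melursus_fluviatilis),Aedes_domesticus),(Brassica_palustris,Clostridium_montanus)),(((Sciurus_major,Enhydra_rubra),((Salamandra_maculatus,Homo_brevicauda),Corylus_elegans)),Raphanus_nanus,Pongo_tricolor)).
That clade contains 17 terminal taxa: Aedes_domesticus, Ailuropoda_viridis, Brassica_palustris, Candida_nanus, Clostridium_montanus, Corylus_elegans, Enhydra_rubra, Homo_brevicauda, Kluyveromyces_sylvestris, Martes_rubra, Melursus_fluviatilis, Pongo_tricolor, Prionailurus_niger, Raphanus_nanus, Salamandra_maculatus, Sciurus_major, Triticum_maculatus.

17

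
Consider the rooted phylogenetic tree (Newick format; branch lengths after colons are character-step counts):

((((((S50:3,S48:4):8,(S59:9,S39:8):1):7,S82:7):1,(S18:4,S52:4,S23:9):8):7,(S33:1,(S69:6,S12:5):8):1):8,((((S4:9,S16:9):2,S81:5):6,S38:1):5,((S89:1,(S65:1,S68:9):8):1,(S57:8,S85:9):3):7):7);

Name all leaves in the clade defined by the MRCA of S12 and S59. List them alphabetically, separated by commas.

Tracing S12: it sits inside (S69,S12).
Tracing S59: it sits inside (S59,S39).
The smallest clade enclosing both is (((((S50,S48),(S59,S39)),S82),(S18,S52,S23)),(S33,(S69,S12))); the answer is its 11 terminal taxa in alphabetical order.

S12, S18, S23, S33, S39, S48, S50, S52, S59, S69, S82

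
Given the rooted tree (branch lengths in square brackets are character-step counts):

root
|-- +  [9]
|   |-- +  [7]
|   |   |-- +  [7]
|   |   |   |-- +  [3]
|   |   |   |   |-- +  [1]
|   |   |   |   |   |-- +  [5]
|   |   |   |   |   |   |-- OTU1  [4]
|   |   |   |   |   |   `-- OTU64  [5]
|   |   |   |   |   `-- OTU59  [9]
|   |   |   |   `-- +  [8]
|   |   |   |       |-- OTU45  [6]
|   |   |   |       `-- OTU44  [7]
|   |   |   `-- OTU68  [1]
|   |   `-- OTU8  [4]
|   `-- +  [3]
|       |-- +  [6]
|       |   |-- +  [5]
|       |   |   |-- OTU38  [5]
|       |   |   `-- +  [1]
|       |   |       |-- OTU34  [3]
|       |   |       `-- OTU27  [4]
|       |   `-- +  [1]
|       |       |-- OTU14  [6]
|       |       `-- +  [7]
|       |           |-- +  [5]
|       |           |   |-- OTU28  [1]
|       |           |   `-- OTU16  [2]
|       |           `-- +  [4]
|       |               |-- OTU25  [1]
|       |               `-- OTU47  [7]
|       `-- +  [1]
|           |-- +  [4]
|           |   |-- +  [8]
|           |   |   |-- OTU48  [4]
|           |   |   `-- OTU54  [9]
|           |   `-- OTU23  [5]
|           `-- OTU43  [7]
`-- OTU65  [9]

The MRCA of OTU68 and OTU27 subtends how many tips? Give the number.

The MRCA of OTU68 and OTU27 is the node subtending ((((((OTU1,OTU64),OTU59),(OTU45,OTU44)),OTU68),OTU8),(((OTU38,(OTU34,OTU27)),(OTU14,((OTU28,OTU16),(OTU25,OTU47)))),(((OTU48,OTU54),OTU23),OTU43))).
That clade contains 19 terminal taxa: OTU1, OTU14, OTU16, OTU23, OTU25, OTU27, OTU28, OTU34, OTU38, OTU43, OTU44, OTU45, OTU47, OTU48, OTU54, OTU59, OTU64, OTU68, OTU8.

19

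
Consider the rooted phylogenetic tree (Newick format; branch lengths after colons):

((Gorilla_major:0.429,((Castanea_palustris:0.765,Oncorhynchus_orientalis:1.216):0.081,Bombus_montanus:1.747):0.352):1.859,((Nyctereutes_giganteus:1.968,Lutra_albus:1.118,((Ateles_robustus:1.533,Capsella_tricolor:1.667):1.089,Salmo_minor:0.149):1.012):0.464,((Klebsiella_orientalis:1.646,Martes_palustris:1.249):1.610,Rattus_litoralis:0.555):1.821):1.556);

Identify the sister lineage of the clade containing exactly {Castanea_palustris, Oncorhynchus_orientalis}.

Bombus_montanus

The clade containing exactly {Castanea_palustris, Oncorhynchus_orientalis} attaches to the tree at the node subtending ((Castanea_palustris,Oncorhynchus_orientalis),Bombus_montanus).
The other lineage descending from that same node — the sister group — is the single tip Bombus_montanus.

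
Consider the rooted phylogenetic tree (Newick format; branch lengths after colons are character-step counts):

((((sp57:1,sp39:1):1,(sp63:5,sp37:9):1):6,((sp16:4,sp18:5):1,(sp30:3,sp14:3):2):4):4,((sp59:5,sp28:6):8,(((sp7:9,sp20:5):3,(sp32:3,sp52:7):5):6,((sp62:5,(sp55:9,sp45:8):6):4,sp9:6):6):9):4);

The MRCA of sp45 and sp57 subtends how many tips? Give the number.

The MRCA of sp45 and sp57 is the root, so the clade is the entire tree.
That clade contains 18 terminal taxa: sp14, sp16, sp18, sp20, sp28, sp30, sp32, sp37, sp39, sp45, sp52, sp55, sp57, sp59, sp62, sp63, sp7, sp9.

18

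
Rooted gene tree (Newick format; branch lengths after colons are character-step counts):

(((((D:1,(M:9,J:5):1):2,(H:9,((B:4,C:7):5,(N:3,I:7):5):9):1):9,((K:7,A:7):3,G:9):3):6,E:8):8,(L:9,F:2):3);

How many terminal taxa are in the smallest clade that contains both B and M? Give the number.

8

The MRCA of B and M is the node subtending ((D,(M,J)),(H,((B,C),(N,I)))).
That clade contains 8 terminal taxa: B, C, D, H, I, J, M, N.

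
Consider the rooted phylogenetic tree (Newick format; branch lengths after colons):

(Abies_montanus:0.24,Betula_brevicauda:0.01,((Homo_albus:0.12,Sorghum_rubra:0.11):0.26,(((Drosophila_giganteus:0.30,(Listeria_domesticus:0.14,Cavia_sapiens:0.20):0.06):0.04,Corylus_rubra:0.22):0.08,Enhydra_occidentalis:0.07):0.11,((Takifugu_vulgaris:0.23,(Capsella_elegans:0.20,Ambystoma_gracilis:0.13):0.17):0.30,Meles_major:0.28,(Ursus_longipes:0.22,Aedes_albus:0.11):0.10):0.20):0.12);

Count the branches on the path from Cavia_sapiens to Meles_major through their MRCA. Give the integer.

7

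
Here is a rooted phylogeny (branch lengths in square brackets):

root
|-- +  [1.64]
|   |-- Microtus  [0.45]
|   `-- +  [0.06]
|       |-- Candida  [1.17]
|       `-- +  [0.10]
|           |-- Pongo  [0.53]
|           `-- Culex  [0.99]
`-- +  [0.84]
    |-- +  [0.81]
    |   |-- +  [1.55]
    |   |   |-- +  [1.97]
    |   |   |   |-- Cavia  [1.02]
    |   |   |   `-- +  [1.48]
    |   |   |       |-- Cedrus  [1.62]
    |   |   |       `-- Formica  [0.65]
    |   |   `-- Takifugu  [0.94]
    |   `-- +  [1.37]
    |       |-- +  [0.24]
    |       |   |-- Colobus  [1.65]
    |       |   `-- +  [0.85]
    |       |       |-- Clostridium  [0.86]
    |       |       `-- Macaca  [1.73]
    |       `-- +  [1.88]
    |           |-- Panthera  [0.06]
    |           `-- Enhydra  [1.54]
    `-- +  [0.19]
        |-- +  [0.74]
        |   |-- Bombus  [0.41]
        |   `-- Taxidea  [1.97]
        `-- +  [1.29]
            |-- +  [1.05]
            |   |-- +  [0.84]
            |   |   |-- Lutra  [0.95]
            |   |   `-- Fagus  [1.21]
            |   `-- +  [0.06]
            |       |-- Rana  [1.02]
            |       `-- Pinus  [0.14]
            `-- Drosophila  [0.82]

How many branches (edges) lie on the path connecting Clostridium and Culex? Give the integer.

The MRCA of Clostridium and Culex is the root of the tree.
From Clostridium up to that node: 6 branches. From Culex up to the same node: 4 branches. Total: 6 + 4 = 10.

10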